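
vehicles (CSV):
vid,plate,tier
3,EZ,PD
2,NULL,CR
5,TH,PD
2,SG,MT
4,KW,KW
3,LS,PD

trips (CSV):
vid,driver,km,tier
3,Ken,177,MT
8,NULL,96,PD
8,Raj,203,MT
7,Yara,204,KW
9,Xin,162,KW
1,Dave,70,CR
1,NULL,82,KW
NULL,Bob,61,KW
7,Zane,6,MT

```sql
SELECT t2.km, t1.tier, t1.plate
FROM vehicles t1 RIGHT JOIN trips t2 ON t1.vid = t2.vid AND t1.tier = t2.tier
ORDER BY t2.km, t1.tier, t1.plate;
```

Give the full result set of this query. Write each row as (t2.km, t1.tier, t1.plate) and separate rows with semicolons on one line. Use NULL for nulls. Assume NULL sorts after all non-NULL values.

RIGHT JOIN keeps every row from `trips`; unmatched rows get NULL for `vehicles`'s columns.
Matching on t1.vid = t2.vid AND t1.tier = t2.tier. A NULL in a compared column never satisfies the condition.
- t1 (vid=3, tier=PD) has no partner in t2.
- t1 (vid=2, tier=CR) has no partner in t2.
- t1 (vid=5, tier=PD) has no partner in t2.
- t1 (vid=2, tier=MT) has no partner in t2.
- t1 (vid=4, tier=KW) has no partner in t2.
- t1 (vid=3, tier=PD) has no partner in t2.
- 9 t2 row(s) had no t1 match → kept, t1 columns NULL.
After projecting and ordering:
t2.km | t1.tier | t1.plate
6 | NULL | NULL
61 | NULL | NULL
70 | NULL | NULL
82 | NULL | NULL
96 | NULL | NULL
162 | NULL | NULL
177 | NULL | NULL
203 | NULL | NULL
204 | NULL | NULL

(6, NULL, NULL); (61, NULL, NULL); (70, NULL, NULL); (82, NULL, NULL); (96, NULL, NULL); (162, NULL, NULL); (177, NULL, NULL); (203, NULL, NULL); (204, NULL, NULL)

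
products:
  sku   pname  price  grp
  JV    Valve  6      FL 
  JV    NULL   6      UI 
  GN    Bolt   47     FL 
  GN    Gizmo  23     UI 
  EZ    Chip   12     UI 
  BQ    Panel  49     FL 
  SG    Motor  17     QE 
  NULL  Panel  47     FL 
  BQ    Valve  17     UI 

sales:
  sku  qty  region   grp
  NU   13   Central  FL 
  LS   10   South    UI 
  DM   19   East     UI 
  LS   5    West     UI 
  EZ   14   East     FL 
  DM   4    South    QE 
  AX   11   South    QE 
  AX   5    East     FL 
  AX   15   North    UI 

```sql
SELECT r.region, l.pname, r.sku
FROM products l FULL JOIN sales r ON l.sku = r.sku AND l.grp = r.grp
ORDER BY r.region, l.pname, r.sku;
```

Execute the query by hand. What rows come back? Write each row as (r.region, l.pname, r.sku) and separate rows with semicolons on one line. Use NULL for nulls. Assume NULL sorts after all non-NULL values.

(Central, NULL, NU); (East, NULL, AX); (East, NULL, DM); (East, NULL, EZ); (North, NULL, AX); (South, NULL, AX); (South, NULL, DM); (South, NULL, LS); (West, NULL, LS); (NULL, Bolt, NULL); (NULL, Chip, NULL); (NULL, Gizmo, NULL); (NULL, Motor, NULL); (NULL, Panel, NULL); (NULL, Panel, NULL); (NULL, Valve, NULL); (NULL, Valve, NULL); (NULL, NULL, NULL)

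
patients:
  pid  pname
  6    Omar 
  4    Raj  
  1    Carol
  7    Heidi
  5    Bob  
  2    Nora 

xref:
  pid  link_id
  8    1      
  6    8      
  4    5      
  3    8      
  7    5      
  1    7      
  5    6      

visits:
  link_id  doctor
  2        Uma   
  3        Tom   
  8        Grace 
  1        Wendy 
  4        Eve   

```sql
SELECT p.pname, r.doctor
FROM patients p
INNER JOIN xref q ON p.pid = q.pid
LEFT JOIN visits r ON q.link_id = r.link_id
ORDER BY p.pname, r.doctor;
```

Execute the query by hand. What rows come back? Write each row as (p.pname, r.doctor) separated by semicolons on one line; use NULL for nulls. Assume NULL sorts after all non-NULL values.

Step 1 — p INNER JOIN q on pid → 5 row(s).
Then LEFT JOIN `visits r` on link_id: each of those 5 rows is kept; rows whose q.link_id has no match in r get NULL for r's columns.

(Bob, NULL); (Carol, NULL); (Heidi, NULL); (Omar, Grace); (Raj, NULL)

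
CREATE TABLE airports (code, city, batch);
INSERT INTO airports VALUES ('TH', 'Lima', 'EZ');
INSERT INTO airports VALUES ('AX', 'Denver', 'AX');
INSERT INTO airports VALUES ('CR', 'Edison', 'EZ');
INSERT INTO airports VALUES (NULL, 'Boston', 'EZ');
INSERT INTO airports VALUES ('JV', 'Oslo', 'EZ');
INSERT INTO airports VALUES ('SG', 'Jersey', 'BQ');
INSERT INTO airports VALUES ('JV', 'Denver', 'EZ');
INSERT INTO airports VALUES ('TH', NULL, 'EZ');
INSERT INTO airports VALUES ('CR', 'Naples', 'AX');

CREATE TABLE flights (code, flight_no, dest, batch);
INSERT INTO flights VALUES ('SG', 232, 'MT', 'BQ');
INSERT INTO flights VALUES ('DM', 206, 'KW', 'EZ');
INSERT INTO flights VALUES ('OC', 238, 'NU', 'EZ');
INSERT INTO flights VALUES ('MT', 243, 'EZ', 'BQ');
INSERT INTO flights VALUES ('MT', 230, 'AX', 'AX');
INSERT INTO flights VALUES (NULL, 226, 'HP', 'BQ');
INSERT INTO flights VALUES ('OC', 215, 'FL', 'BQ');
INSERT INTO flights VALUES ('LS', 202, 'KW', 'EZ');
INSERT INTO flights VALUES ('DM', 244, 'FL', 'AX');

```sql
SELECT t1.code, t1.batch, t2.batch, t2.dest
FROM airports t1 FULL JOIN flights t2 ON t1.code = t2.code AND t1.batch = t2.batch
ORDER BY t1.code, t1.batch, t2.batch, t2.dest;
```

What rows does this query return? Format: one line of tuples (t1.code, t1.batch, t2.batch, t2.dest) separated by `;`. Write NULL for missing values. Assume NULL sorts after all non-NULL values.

FULL OUTER JOIN keeps every row from both sides; unmatched rows get NULL for the other side's columns.
Matching on t1.code = t2.code AND t1.batch = t2.batch. A NULL in a compared column never satisfies the condition.
- t1 (code=TH, batch=EZ) has no partner → padded with NULL.
- t1 (code=AX, batch=AX) has no partner → padded with NULL.
- t1 (code=CR, batch=EZ) has no partner → padded with NULL.
- t1 (code=NULL, batch=EZ) has no partner → padded with NULL.
- t1 (code=JV, batch=EZ) has no partner → padded with NULL.
- t1 (code=SG, batch=BQ) pairs with 1 row(s) of t2.
- t1 (code=JV, batch=EZ) has no partner → padded with NULL.
- t1 (code=TH, batch=EZ) has no partner → padded with NULL.
- t1 (code=CR, batch=AX) has no partner → padded with NULL.
- 8 t2 row(s) had no t1 match → kept, t1 columns NULL.

(AX, AX, NULL, NULL); (CR, AX, NULL, NULL); (CR, EZ, NULL, NULL); (JV, EZ, NULL, NULL); (JV, EZ, NULL, NULL); (SG, BQ, BQ, MT); (TH, EZ, NULL, NULL); (TH, EZ, NULL, NULL); (NULL, EZ, NULL, NULL); (NULL, NULL, AX, AX); (NULL, NULL, AX, FL); (NULL, NULL, BQ, EZ); (NULL, NULL, BQ, FL); (NULL, NULL, BQ, HP); (NULL, NULL, EZ, KW); (NULL, NULL, EZ, KW); (NULL, NULL, EZ, NU)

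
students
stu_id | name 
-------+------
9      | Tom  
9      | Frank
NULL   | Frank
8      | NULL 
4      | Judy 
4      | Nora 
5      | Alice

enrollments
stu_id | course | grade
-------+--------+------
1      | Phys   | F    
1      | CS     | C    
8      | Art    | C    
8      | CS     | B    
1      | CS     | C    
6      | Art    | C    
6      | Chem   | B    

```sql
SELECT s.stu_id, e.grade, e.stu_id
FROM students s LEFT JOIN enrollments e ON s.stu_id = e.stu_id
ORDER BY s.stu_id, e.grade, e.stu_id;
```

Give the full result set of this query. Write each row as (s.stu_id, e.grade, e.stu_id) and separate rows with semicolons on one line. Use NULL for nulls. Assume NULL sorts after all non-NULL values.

(4, NULL, NULL); (4, NULL, NULL); (5, NULL, NULL); (8, B, 8); (8, C, 8); (9, NULL, NULL); (9, NULL, NULL); (NULL, NULL, NULL)

LEFT JOIN keeps every row from `students`; unmatched rows get NULL for `enrollments`'s columns.
Matching on s.stu_id = e.stu_id. A NULL in a compared column never satisfies the condition.
- s row (stu_id=9): no match → kept, e columns NULL.
- s row (stu_id=9): no match → kept, e columns NULL.
- s row (stu_id=NULL): no match → kept, e columns NULL.
- s row (stu_id=8): matches 2 e row(s) → 2 output row(s).
- s row (stu_id=4): no match → kept, e columns NULL.
- s row (stu_id=4): no match → kept, e columns NULL.
- s row (stu_id=5): no match → kept, e columns NULL.
After projecting and ordering:
s.stu_id | e.grade | e.stu_id
4 | NULL | NULL
4 | NULL | NULL
5 | NULL | NULL
8 | B | 8
8 | C | 8
9 | NULL | NULL
9 | NULL | NULL
NULL | NULL | NULL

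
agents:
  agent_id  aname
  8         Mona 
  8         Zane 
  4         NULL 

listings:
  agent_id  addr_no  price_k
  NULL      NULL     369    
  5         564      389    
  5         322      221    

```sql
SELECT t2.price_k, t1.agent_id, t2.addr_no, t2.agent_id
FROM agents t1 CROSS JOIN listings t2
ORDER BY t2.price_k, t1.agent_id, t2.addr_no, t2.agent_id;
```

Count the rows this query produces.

9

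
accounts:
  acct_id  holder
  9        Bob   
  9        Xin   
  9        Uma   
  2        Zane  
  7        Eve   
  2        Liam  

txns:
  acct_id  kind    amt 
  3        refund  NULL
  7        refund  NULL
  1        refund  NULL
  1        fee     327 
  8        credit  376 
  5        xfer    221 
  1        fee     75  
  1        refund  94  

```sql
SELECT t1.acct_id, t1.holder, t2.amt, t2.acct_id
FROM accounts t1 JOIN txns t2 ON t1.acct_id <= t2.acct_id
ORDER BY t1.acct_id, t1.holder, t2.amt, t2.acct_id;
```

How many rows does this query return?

INNER JOIN keeps only pairs where the ON condition holds.
Matching on t1.acct_id <= t2.acct_id.
Matched pairs: 10.
Total: 10 rows.

10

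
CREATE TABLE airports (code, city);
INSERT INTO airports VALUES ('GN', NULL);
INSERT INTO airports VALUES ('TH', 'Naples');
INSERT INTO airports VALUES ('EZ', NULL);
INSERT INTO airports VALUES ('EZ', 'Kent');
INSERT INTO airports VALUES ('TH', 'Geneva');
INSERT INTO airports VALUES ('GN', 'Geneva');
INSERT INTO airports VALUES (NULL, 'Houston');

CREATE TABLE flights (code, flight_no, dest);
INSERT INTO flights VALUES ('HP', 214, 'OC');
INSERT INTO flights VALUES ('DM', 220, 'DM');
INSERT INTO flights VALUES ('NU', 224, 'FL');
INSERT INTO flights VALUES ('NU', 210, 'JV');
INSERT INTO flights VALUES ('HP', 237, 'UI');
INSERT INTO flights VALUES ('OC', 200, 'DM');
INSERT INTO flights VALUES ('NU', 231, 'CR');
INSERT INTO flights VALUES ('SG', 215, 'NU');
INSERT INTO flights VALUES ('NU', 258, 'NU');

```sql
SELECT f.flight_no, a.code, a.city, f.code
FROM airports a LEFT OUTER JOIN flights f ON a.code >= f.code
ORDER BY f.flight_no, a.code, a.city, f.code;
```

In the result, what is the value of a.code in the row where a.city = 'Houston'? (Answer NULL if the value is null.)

NULL

LEFT JOIN keeps every row from `airports`; unmatched rows get NULL for `flights`'s columns.
Matching on a.code >= f.code. A NULL in a compared column never satisfies the condition.
Matched pairs: 22; unmatched a rows kept: 1.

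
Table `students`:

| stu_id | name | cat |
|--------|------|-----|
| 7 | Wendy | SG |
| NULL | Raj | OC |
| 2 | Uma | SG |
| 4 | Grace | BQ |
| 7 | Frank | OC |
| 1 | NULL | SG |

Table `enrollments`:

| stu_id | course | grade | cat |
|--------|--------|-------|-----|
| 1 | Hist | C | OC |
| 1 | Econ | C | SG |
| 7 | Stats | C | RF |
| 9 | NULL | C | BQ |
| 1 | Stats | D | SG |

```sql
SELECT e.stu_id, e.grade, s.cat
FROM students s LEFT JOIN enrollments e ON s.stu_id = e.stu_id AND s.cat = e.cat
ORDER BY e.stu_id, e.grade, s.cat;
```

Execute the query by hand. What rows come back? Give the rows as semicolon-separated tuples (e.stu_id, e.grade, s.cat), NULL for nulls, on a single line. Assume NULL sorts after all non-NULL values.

(1, C, SG); (1, D, SG); (NULL, NULL, BQ); (NULL, NULL, OC); (NULL, NULL, OC); (NULL, NULL, SG); (NULL, NULL, SG)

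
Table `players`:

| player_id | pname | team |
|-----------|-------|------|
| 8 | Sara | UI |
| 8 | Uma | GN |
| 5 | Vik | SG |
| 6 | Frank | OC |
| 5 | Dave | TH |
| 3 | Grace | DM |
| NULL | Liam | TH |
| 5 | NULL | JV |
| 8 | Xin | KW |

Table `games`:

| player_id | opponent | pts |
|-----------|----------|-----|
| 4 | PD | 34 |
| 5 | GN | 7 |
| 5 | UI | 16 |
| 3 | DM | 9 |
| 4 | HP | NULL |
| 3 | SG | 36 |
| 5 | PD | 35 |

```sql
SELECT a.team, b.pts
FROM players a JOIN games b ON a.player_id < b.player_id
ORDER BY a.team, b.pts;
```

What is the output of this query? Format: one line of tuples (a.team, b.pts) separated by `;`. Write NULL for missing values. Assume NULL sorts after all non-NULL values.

INNER JOIN keeps only pairs where the ON condition holds.
Matching on a.player_id < b.player_id. A NULL in a compared column never satisfies the condition.
- a row (player_id=8): no match → dropped.
- a row (player_id=8): no match → dropped.
- a row (player_id=5): no match → dropped.
- a row (player_id=6): no match → dropped.
- a row (player_id=5): no match → dropped.
- a row (player_id=3): matches 5 b row(s) → 5 output row(s).
- a row (player_id=NULL): no match → dropped.
- a row (player_id=5): no match → dropped.
- a row (player_id=8): no match → dropped.
After projecting and ordering:
a.team | b.pts
DM | 7
DM | 16
DM | 34
DM | 35
DM | NULL

(DM, 7); (DM, 16); (DM, 34); (DM, 35); (DM, NULL)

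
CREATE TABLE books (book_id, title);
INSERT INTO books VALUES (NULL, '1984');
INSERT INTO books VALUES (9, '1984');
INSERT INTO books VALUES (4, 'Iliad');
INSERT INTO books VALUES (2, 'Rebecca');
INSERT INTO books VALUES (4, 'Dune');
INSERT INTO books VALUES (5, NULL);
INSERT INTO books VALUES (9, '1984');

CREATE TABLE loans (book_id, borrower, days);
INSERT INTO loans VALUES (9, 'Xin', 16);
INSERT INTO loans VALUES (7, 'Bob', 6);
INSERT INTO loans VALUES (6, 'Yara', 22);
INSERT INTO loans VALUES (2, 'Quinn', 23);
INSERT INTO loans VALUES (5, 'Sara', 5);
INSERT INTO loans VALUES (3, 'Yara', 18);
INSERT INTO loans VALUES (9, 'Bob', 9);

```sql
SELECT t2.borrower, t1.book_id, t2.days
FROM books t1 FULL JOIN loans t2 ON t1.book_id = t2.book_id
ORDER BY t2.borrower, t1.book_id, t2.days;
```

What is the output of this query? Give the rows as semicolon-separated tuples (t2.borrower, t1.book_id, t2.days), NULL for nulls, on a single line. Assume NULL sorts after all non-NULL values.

FULL OUTER JOIN keeps every row from both sides; unmatched rows get NULL for the other side's columns.
Matching on t1.book_id = t2.book_id. A NULL in a compared column never satisfies the condition.
- book_id=NULL: no t2 row matches, row kept with t2 columns NULL.
- book_id=9: 2 matching t2 row(s), so 2 row(s) emitted.
- book_id=4: no t2 row matches, row kept with t2 columns NULL.
- book_id=2: 1 matching t2 row(s), so 1 row(s) emitted.
- book_id=4: no t2 row matches, row kept with t2 columns NULL.
- book_id=5: 1 matching t2 row(s), so 1 row(s) emitted.
- book_id=9: 2 matching t2 row(s), so 2 row(s) emitted.
- plus 3 unmatched t2 row(s), each kept with NULL t1 columns.

(Bob, 9, 9); (Bob, 9, 9); (Bob, NULL, 6); (Quinn, 2, 23); (Sara, 5, 5); (Xin, 9, 16); (Xin, 9, 16); (Yara, NULL, 18); (Yara, NULL, 22); (NULL, 4, NULL); (NULL, 4, NULL); (NULL, NULL, NULL)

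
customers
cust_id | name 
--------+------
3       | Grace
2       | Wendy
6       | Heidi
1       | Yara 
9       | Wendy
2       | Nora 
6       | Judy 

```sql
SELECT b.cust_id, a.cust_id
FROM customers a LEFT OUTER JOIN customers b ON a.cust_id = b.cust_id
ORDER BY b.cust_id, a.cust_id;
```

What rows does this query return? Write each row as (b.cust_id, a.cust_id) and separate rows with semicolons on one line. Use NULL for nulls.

LEFT JOIN keeps every row from `customers a`; unmatched rows get NULL for `customers b`'s columns.
Matching on a.cust_id = b.cust_id.
- a[0] cust_id=3 → 1 match(es) in b → 1 row(s).
- a[1] cust_id=2 → 2 match(es) in b → 2 row(s).
- a[2] cust_id=6 → 2 match(es) in b → 2 row(s).
- a[3] cust_id=1 → 1 match(es) in b → 1 row(s).
- a[4] cust_id=9 → 1 match(es) in b → 1 row(s).
- a[5] cust_id=2 → 2 match(es) in b → 2 row(s).
- a[6] cust_id=6 → 2 match(es) in b → 2 row(s).

(1, 1); (2, 2); (2, 2); (2, 2); (2, 2); (3, 3); (6, 6); (6, 6); (6, 6); (6, 6); (9, 9)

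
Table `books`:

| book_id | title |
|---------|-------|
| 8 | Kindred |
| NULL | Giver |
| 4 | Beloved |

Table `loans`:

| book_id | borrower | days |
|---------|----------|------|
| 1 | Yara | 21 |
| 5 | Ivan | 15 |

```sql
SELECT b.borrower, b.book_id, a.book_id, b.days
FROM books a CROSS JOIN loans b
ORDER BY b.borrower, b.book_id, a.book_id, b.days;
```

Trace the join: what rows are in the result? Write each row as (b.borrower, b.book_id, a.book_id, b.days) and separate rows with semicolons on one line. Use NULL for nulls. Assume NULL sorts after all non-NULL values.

CROSS JOIN pairs every row of `books` with every row of `loans`: 3 × 2 = 6 rows.

(Ivan, 5, 4, 15); (Ivan, 5, 8, 15); (Ivan, 5, NULL, 15); (Yara, 1, 4, 21); (Yara, 1, 8, 21); (Yara, 1, NULL, 21)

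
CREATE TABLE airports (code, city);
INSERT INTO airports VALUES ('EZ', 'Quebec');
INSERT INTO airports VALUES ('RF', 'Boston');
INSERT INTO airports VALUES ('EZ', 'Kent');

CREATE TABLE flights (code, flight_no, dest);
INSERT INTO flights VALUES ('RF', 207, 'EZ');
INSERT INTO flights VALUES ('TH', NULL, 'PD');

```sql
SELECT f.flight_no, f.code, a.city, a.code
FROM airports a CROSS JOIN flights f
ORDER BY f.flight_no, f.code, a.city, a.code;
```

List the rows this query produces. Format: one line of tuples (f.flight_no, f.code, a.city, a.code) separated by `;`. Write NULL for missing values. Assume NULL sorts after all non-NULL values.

CROSS JOIN pairs every row of `airports` with every row of `flights`: 3 × 2 = 6 rows.
After projecting and ordering:
f.flight_no | f.code | a.city | a.code
207 | RF | Boston | RF
207 | RF | Kent | EZ
207 | RF | Quebec | EZ
NULL | TH | Boston | RF
NULL | TH | Kent | EZ
NULL | TH | Quebec | EZ

(207, RF, Boston, RF); (207, RF, Kent, EZ); (207, RF, Quebec, EZ); (NULL, TH, Boston, RF); (NULL, TH, Kent, EZ); (NULL, TH, Quebec, EZ)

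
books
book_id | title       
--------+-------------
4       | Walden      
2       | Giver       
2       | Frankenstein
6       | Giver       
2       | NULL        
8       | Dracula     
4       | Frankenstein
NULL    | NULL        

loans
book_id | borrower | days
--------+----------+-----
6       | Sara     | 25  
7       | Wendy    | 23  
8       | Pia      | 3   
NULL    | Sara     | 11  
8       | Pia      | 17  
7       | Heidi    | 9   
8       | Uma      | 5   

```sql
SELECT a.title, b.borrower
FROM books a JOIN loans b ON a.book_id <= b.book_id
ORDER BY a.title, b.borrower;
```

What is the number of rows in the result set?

INNER JOIN keeps only pairs where the ON condition holds.
Matching on a.book_id <= b.book_id. A NULL in a compared column never satisfies the condition.
Matched pairs: 39.
Total: 39 rows.

39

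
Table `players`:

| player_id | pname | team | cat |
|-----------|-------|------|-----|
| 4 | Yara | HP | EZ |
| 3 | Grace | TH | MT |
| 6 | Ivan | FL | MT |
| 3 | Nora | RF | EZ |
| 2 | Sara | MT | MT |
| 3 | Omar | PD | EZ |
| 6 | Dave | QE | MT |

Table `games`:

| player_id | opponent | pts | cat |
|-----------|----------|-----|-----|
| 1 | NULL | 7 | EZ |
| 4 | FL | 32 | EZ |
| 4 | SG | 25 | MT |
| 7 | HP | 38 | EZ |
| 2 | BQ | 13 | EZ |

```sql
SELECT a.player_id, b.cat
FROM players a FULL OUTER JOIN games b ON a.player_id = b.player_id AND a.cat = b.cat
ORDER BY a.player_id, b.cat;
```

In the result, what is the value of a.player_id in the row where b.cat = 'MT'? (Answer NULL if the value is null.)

NULL

FULL OUTER JOIN keeps every row from both sides; unmatched rows get NULL for the other side's columns.
Matching on a.player_id = b.player_id AND a.cat = b.cat.
Matched pairs: 1; unmatched a rows kept: 6; unmatched b rows kept: 4.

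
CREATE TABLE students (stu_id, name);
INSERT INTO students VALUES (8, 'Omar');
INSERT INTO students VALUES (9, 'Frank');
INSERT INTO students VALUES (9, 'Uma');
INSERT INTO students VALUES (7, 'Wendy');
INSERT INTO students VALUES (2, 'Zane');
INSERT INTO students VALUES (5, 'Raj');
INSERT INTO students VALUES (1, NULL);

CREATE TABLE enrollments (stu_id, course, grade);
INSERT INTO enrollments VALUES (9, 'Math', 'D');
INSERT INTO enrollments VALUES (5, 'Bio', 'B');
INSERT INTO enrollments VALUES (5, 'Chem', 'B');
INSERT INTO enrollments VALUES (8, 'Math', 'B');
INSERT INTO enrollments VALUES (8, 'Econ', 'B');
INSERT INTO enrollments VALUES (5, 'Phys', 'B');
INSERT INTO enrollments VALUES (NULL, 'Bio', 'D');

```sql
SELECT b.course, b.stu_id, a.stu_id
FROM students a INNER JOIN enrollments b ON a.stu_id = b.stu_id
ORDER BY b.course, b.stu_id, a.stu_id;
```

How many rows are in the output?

INNER JOIN keeps only pairs where the ON condition holds.
Matching on a.stu_id = b.stu_id. A NULL in a compared column never satisfies the condition.
- a row (stu_id=8): matches 2 b row(s) → 2 output row(s).
- a row (stu_id=9): matches 1 b row(s) → 1 output row(s).
- a row (stu_id=9): matches 1 b row(s) → 1 output row(s).
- a row (stu_id=7): no match → dropped.
- a row (stu_id=2): no match → dropped.
- a row (stu_id=5): matches 3 b row(s) → 3 output row(s).
- a row (stu_id=1): no match → dropped.
Total: 7 rows.

7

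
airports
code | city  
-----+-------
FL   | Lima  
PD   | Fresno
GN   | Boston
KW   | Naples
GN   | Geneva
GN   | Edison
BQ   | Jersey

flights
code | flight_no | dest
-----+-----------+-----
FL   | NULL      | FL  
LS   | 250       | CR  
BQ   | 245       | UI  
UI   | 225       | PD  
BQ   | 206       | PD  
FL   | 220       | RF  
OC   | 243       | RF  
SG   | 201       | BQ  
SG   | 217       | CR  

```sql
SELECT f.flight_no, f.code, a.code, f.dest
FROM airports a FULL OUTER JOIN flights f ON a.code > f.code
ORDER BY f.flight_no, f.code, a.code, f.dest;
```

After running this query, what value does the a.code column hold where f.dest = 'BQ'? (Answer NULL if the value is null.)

NULL

FULL OUTER JOIN keeps every row from both sides; unmatched rows get NULL for the other side's columns.
Matching on a.code > f.code.
- a (code=FL) pairs with 2 row(s) of f.
- a (code=PD) pairs with 6 row(s) of f.
- a (code=GN) pairs with 4 row(s) of f.
- a (code=KW) pairs with 4 row(s) of f.
- a (code=GN) pairs with 4 row(s) of f.
- a (code=GN) pairs with 4 row(s) of f.
- a (code=BQ) has no partner → padded with NULL.
- plus 3 unmatched f row(s), each kept with NULL a columns.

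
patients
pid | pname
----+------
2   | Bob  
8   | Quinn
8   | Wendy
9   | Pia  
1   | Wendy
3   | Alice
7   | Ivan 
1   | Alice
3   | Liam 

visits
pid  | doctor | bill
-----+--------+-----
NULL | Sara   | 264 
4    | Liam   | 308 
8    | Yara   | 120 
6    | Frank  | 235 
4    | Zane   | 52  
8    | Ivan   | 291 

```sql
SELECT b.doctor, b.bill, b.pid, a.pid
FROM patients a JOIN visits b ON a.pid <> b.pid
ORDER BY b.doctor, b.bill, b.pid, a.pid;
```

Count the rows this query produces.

INNER JOIN keeps only pairs where the ON condition holds.
Matching on a.pid <> b.pid. A NULL in a compared column never satisfies the condition.
- pid=2: 5 matching b row(s), so 5 row(s) emitted.
- pid=8: 3 matching b row(s), so 3 row(s) emitted.
- pid=8: 3 matching b row(s), so 3 row(s) emitted.
- pid=9: 5 matching b row(s), so 5 row(s) emitted.
- pid=1: 5 matching b row(s), so 5 row(s) emitted.
- pid=3: 5 matching b row(s), so 5 row(s) emitted.
- pid=7: 5 matching b row(s), so 5 row(s) emitted.
- pid=1: 5 matching b row(s), so 5 row(s) emitted.
- pid=3: 5 matching b row(s), so 5 row(s) emitted.
Total: 41 rows.

41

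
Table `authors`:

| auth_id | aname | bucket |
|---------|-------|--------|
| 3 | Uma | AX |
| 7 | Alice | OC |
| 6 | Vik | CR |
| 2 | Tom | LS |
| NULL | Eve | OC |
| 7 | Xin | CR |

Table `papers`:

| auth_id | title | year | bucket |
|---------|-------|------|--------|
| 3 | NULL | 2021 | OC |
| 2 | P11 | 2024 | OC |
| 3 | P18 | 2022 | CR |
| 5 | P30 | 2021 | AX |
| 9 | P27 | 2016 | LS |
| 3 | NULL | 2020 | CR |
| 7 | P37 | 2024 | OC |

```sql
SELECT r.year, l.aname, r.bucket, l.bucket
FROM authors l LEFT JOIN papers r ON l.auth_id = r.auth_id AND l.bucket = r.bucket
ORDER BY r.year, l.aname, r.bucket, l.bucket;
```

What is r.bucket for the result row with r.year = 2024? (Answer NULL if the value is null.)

OC

LEFT JOIN keeps every row from `authors`; unmatched rows get NULL for `papers`'s columns.
Matching on l.auth_id = r.auth_id AND l.bucket = r.bucket. A NULL in a compared column never satisfies the condition.
- l row (auth_id=3, bucket=AX): no match → kept, r columns NULL.
- l row (auth_id=7, bucket=OC): matches 1 r row(s) → 1 output row(s).
- l row (auth_id=6, bucket=CR): no match → kept, r columns NULL.
- l row (auth_id=2, bucket=LS): no match → kept, r columns NULL.
- l row (auth_id=NULL, bucket=OC): no match → kept, r columns NULL.
- l row (auth_id=7, bucket=CR): no match → kept, r columns NULL.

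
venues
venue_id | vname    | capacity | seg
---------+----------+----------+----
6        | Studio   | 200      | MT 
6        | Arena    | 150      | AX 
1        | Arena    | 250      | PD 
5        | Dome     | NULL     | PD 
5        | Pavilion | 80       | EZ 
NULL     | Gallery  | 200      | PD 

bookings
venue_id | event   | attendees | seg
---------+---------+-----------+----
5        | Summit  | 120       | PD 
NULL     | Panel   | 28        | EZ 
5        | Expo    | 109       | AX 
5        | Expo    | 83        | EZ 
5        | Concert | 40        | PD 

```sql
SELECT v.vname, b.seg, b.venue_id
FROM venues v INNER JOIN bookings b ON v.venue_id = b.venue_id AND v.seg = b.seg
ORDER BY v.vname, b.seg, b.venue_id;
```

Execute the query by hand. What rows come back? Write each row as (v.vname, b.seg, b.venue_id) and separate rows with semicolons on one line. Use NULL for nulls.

(Dome, PD, 5); (Dome, PD, 5); (Pavilion, EZ, 5)

INNER JOIN keeps only pairs where the ON condition holds.
Matching on v.venue_id = b.venue_id AND v.seg = b.seg. A NULL in a compared column never satisfies the condition.
Matched pairs: 3.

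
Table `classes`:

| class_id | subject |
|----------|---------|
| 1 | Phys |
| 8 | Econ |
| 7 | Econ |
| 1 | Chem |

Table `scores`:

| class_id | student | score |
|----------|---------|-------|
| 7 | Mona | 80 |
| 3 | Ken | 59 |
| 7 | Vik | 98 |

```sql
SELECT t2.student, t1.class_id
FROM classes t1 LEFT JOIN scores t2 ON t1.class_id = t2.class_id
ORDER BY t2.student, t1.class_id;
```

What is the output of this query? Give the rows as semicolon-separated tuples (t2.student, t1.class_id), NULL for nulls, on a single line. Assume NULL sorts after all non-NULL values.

(Mona, 7); (Vik, 7); (NULL, 1); (NULL, 1); (NULL, 8)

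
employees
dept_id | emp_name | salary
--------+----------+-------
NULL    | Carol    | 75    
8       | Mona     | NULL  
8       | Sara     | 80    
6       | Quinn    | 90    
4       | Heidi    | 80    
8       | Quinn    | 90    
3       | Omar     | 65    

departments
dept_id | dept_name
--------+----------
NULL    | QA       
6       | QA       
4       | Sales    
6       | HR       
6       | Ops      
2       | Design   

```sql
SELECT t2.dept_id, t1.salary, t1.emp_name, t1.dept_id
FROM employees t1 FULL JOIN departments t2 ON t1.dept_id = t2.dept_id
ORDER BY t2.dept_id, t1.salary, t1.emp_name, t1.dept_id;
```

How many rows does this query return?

FULL OUTER JOIN keeps every row from both sides; unmatched rows get NULL for the other side's columns.
Matching on t1.dept_id = t2.dept_id. A NULL in a compared column never satisfies the condition.
Matched pairs: 4; unmatched t1 rows kept: 5; unmatched t2 rows kept: 2.
Total: 4 matched + 7 padded = 11 rows.

11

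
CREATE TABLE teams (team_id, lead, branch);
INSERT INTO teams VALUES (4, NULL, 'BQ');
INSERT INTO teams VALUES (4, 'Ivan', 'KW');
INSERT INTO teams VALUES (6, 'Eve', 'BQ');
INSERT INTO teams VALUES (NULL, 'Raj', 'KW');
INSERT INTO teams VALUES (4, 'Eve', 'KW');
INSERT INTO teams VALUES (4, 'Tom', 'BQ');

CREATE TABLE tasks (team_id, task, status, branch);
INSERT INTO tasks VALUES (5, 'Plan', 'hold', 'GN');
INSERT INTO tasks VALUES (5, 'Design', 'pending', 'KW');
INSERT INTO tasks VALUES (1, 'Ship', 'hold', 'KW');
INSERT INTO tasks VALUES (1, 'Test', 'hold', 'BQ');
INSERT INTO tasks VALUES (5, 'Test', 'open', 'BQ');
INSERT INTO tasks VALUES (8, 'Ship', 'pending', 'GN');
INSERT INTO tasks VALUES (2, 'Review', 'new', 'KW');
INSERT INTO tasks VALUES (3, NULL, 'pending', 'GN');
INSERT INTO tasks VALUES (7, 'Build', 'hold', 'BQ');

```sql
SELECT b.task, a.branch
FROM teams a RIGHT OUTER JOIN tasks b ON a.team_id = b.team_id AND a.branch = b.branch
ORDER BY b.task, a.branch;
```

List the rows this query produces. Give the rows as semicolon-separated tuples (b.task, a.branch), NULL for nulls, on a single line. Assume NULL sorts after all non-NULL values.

RIGHT JOIN keeps every row from `tasks`; unmatched rows get NULL for `teams`'s columns.
Matching on a.team_id = b.team_id AND a.branch = b.branch. A NULL in a compared column never satisfies the condition.
- a[0] team_id=4, branch=BQ → no match.
- a[1] team_id=4, branch=KW → no match.
- a[2] team_id=6, branch=BQ → no match.
- a[3] team_id=NULL, branch=KW → no match.
- a[4] team_id=4, branch=KW → no match.
- a[5] team_id=4, branch=BQ → no match.
- 9 row(s) from b found no a partner → padded with NULL.
After projecting and ordering:
b.task | a.branch
Build | NULL
Design | NULL
Plan | NULL
Review | NULL
Ship | NULL
Ship | NULL
Test | NULL
Test | NULL
NULL | NULL

(Build, NULL); (Design, NULL); (Plan, NULL); (Review, NULL); (Ship, NULL); (Ship, NULL); (Test, NULL); (Test, NULL); (NULL, NULL)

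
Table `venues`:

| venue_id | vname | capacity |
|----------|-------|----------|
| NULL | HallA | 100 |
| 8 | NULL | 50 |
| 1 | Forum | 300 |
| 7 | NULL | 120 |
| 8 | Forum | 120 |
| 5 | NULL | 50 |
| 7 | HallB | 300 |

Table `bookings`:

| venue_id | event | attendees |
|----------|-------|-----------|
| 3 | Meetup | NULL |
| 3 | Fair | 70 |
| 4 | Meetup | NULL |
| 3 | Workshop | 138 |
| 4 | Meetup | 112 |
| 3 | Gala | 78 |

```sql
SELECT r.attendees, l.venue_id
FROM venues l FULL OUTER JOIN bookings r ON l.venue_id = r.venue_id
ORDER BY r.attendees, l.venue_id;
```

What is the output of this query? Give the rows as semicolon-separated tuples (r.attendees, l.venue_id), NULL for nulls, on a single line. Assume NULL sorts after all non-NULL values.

FULL OUTER JOIN keeps every row from both sides; unmatched rows get NULL for the other side's columns.
Matching on l.venue_id = r.venue_id. A NULL in a compared column never satisfies the condition.
- l row (venue_id=NULL): no match → kept, r columns NULL.
- l row (venue_id=8): no match → kept, r columns NULL.
- l row (venue_id=1): no match → kept, r columns NULL.
- l row (venue_id=7): no match → kept, r columns NULL.
- l row (venue_id=8): no match → kept, r columns NULL.
- l row (venue_id=5): no match → kept, r columns NULL.
- l row (venue_id=7): no match → kept, r columns NULL.
- plus 6 unmatched r row(s), each kept with NULL l columns.

(70, NULL); (78, NULL); (112, NULL); (138, NULL); (NULL, 1); (NULL, 5); (NULL, 7); (NULL, 7); (NULL, 8); (NULL, 8); (NULL, NULL); (NULL, NULL); (NULL, NULL)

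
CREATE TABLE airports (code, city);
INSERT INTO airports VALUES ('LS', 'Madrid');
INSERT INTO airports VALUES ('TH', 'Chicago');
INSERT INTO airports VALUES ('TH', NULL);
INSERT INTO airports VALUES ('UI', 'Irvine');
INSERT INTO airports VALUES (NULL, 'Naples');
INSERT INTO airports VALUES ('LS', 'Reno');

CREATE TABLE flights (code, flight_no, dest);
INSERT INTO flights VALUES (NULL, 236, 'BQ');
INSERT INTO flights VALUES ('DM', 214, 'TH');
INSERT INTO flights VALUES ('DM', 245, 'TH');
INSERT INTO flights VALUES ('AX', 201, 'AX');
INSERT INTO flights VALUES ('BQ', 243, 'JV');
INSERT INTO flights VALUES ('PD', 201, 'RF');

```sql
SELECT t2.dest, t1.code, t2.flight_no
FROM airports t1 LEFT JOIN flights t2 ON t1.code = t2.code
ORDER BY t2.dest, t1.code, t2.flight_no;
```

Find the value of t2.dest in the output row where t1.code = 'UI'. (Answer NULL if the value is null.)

LEFT JOIN keeps every row from `airports`; unmatched rows get NULL for `flights`'s columns.
Matching on t1.code = t2.code. A NULL in a compared column never satisfies the condition.
Matched pairs: 0; unmatched t1 rows kept: 6.

NULL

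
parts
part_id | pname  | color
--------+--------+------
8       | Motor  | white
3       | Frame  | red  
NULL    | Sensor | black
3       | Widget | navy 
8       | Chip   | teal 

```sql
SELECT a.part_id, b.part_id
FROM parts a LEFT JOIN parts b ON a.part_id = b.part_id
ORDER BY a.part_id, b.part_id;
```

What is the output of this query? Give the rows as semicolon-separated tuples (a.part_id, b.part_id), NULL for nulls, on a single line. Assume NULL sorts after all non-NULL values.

(3, 3); (3, 3); (3, 3); (3, 3); (8, 8); (8, 8); (8, 8); (8, 8); (NULL, NULL)

LEFT JOIN keeps every row from `parts a`; unmatched rows get NULL for `parts b`'s columns.
Matching on a.part_id = b.part_id. A NULL in a compared column never satisfies the condition.
Matched pairs: 8; unmatched a rows kept: 1.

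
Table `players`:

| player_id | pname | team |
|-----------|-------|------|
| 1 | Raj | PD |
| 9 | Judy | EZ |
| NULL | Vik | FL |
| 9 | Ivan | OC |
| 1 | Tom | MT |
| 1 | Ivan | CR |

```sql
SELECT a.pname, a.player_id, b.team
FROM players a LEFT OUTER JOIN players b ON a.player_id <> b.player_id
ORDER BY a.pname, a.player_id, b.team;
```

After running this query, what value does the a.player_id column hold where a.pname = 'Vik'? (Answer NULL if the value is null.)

NULL

LEFT JOIN keeps every row from `players a`; unmatched rows get NULL for `players b`'s columns.
Matching on a.player_id <> b.player_id. A NULL in a compared column never satisfies the condition.
- a[0] player_id=1 → 2 match(es) in b → 2 row(s).
- a[1] player_id=9 → 3 match(es) in b → 3 row(s).
- a[2] player_id=NULL → no match; kept with NULLs on the b side.
- a[3] player_id=9 → 3 match(es) in b → 3 row(s).
- a[4] player_id=1 → 2 match(es) in b → 2 row(s).
- a[5] player_id=1 → 2 match(es) in b → 2 row(s).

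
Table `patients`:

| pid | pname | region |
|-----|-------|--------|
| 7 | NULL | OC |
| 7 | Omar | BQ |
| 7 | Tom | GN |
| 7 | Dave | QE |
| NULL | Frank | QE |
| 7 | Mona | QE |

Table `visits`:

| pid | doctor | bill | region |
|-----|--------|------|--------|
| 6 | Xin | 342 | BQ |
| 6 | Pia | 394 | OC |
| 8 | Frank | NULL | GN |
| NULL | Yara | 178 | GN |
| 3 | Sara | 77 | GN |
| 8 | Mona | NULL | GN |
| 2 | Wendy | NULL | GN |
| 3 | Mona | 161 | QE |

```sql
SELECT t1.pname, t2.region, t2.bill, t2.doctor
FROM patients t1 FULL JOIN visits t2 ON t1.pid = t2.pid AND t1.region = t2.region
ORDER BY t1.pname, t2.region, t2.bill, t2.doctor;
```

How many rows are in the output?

14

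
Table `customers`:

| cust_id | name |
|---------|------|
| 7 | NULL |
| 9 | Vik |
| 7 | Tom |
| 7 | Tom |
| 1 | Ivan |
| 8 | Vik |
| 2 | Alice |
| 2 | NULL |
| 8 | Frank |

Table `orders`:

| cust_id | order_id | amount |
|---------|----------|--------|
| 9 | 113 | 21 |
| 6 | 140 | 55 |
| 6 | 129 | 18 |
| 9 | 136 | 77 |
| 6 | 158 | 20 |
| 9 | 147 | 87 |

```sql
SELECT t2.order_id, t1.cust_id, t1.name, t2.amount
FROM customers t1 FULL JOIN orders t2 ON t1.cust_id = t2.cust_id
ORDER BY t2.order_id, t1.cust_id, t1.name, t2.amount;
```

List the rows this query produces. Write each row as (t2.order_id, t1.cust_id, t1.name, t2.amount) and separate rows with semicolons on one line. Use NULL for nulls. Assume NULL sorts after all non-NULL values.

(113, 9, Vik, 21); (129, NULL, NULL, 18); (136, 9, Vik, 77); (140, NULL, NULL, 55); (147, 9, Vik, 87); (158, NULL, NULL, 20); (NULL, 1, Ivan, NULL); (NULL, 2, Alice, NULL); (NULL, 2, NULL, NULL); (NULL, 7, Tom, NULL); (NULL, 7, Tom, NULL); (NULL, 7, NULL, NULL); (NULL, 8, Frank, NULL); (NULL, 8, Vik, NULL)

FULL OUTER JOIN keeps every row from both sides; unmatched rows get NULL for the other side's columns.
Matching on t1.cust_id = t2.cust_id.
- t1[0] cust_id=7 → no match; kept with NULLs on the t2 side.
- t1[1] cust_id=9 → 3 match(es) in t2 → 3 row(s).
- t1[2] cust_id=7 → no match; kept with NULLs on the t2 side.
- t1[3] cust_id=7 → no match; kept with NULLs on the t2 side.
- t1[4] cust_id=1 → no match; kept with NULLs on the t2 side.
- t1[5] cust_id=8 → no match; kept with NULLs on the t2 side.
- t1[6] cust_id=2 → no match; kept with NULLs on the t2 side.
- t1[7] cust_id=2 → no match; kept with NULLs on the t2 side.
- t1[8] cust_id=8 → no match; kept with NULLs on the t2 side.
- 3 t2 row(s) had no t1 match → kept, t1 columns NULL.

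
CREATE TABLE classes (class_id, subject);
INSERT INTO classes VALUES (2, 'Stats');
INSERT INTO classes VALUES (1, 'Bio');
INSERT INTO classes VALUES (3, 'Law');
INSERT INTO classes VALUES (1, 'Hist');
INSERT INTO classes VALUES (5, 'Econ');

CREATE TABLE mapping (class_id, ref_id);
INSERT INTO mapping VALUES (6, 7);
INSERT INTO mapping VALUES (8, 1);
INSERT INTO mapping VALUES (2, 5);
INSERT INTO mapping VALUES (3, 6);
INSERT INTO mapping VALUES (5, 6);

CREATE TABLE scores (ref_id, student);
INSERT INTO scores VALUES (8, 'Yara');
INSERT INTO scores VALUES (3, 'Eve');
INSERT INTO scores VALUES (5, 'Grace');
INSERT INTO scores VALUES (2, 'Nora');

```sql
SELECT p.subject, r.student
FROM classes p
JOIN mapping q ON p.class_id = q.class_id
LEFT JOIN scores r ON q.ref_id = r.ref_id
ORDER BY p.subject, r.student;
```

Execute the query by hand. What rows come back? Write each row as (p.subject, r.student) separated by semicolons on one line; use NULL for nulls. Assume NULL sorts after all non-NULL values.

Joins associate left-to-right: classes INNER JOIN mapping on class_id gives 3 intermediate row(s).
Then LEFT JOIN `scores r` on ref_id: each of those 3 rows is kept; rows whose q.ref_id has no match in r get NULL for r's columns.

(Econ, NULL); (Law, NULL); (Stats, Grace)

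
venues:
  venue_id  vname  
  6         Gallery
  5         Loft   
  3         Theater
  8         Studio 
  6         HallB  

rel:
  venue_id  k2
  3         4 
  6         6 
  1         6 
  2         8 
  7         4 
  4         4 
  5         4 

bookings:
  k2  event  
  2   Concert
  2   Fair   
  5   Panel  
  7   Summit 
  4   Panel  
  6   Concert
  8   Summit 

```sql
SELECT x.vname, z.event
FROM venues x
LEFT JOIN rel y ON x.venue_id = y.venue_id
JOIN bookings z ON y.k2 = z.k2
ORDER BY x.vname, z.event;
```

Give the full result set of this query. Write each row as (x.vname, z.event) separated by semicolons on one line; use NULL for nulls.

(Gallery, Concert); (HallB, Concert); (Loft, Panel); (Theater, Panel)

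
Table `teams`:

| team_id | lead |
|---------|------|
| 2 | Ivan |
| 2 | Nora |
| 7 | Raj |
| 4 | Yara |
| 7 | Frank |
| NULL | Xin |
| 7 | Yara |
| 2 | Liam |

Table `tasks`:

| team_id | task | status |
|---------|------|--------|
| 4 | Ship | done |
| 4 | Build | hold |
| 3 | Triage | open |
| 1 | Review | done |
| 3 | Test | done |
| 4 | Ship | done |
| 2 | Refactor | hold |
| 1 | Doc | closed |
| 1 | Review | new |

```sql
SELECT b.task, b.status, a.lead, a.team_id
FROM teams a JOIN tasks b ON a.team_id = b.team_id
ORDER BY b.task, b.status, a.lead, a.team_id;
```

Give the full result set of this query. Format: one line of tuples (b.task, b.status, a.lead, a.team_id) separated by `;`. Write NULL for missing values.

(Build, hold, Yara, 4); (Refactor, hold, Ivan, 2); (Refactor, hold, Liam, 2); (Refactor, hold, Nora, 2); (Ship, done, Yara, 4); (Ship, done, Yara, 4)

INNER JOIN keeps only pairs where the ON condition holds.
Matching on a.team_id = b.team_id. A NULL in a compared column never satisfies the condition.
- a row (team_id=2): matches 1 b row(s) → 1 output row(s).
- a row (team_id=2): matches 1 b row(s) → 1 output row(s).
- a row (team_id=7): no match → dropped.
- a row (team_id=4): matches 3 b row(s) → 3 output row(s).
- a row (team_id=7): no match → dropped.
- a row (team_id=NULL): no match → dropped.
- a row (team_id=7): no match → dropped.
- a row (team_id=2): matches 1 b row(s) → 1 output row(s).
After projecting and ordering:
b.task | b.status | a.lead | a.team_id
Build | hold | Yara | 4
Refactor | hold | Ivan | 2
Refactor | hold | Liam | 2
Refactor | hold | Nora | 2
Ship | done | Yara | 4
Ship | done | Yara | 4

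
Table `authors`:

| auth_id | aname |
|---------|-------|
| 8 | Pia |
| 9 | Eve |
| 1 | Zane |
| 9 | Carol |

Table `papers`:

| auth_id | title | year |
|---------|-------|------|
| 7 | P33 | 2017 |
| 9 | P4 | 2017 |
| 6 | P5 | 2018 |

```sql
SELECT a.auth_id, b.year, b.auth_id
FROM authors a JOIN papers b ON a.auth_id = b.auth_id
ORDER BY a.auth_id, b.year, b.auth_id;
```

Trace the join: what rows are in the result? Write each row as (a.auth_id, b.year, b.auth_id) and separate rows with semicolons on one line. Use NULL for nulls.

INNER JOIN keeps only pairs where the ON condition holds.
Matching on a.auth_id = b.auth_id.
- a row (auth_id=8): no match → dropped.
- a row (auth_id=9): matches 1 b row(s) → 1 output row(s).
- a row (auth_id=1): no match → dropped.
- a row (auth_id=9): matches 1 b row(s) → 1 output row(s).
After projecting and ordering:
a.auth_id | b.year | b.auth_id
9 | 2017 | 9
9 | 2017 | 9

(9, 2017, 9); (9, 2017, 9)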